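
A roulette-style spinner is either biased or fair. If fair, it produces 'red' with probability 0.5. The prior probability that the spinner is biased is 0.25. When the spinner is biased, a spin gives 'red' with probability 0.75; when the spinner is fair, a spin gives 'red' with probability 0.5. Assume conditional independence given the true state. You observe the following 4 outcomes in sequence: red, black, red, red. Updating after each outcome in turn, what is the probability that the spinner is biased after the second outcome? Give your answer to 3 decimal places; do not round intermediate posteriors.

After 'red': P(biased) = 0.75·0.2500 / (0.75·0.2500 + 0.5·0.7500) ≈ 0.3333
After 'black': P(biased) = 0.25·0.3333 / (0.25·0.3333 + 0.5·0.6667) ≈ 0.2000

0.200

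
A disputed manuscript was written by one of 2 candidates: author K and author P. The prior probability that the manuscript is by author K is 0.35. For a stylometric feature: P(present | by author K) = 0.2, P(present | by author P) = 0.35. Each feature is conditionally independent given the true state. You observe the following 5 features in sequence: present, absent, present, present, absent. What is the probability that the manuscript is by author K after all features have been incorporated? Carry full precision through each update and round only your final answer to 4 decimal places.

After 'present': P(author K) = 0.2·0.3500 / (0.2·0.3500 + 0.35·0.6500) ≈ 0.2353
After 'absent': P(author K) = 0.8·0.2353 / (0.8·0.2353 + 0.65·0.7647) ≈ 0.2747
After 'present': P(author K) = 0.2·0.2747 / (0.2·0.2747 + 0.35·0.7253) ≈ 0.1779
After 'present': P(author K) = 0.2·0.1779 / (0.2·0.1779 + 0.35·0.8221) ≈ 0.1100
After 'absent': P(author K) = 0.8·0.1100 / (0.8·0.1100 + 0.65·0.8900) ≈ 0.1321

0.1321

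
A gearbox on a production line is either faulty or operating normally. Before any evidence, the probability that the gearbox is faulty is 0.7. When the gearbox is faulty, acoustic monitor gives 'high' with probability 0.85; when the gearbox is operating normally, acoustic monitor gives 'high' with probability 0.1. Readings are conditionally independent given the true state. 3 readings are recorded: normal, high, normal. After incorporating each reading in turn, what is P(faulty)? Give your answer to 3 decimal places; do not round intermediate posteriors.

After 'normal': P(faulty) = 0.15·0.7000 / (0.15·0.7000 + 0.9·0.3000) ≈ 0.2800
After 'high': P(faulty) = 0.85·0.2800 / (0.85·0.2800 + 0.1·0.7200) ≈ 0.7677
After 'normal': P(faulty) = 0.15·0.7677 / (0.15·0.7677 + 0.9·0.2323) ≈ 0.3552

0.355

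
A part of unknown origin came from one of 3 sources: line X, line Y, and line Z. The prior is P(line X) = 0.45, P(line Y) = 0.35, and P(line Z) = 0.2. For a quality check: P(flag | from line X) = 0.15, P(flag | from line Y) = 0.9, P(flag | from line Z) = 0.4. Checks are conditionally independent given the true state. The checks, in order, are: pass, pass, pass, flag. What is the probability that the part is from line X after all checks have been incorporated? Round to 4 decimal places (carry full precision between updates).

0.7020

After 'pass': normaliser = 0.85·0.4500 + 0.1·0.3500 + 0.6·0.2000; P(line X) ≈ 0.7116, P(line Y) ≈ 0.0651, P(line Z) ≈ 0.2233
After 'pass': normaliser = 0.85·0.7116 + 0.1·0.0651 + 0.6·0.2233; P(line X) ≈ 0.8115, P(line Y) ≈ 0.0087, P(line Z) ≈ 0.1797
After 'pass': normaliser = 0.85·0.8115 + 0.1·0.0087 + 0.6·0.1797; P(line X) ≈ 0.8639, P(line Y) ≈ 0.0011, P(line Z) ≈ 0.1350
After 'flag': normaliser = 0.15·0.8639 + 0.9·0.0011 + 0.4·0.1350; P(line X) ≈ 0.7020, P(line Y) ≈ 0.0053, P(line Z) ≈ 0.2926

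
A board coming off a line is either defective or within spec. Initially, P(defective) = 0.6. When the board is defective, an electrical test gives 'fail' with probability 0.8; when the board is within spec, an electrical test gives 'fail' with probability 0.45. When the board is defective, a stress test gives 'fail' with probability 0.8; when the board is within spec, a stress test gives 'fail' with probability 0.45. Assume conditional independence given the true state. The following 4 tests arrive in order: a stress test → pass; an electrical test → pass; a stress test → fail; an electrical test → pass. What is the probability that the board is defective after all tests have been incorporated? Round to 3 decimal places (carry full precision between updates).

0.114

Each posterior becomes the prior for the next update.
After a stress test='pass': P(defective) = 0.2·0.6000 / (0.2·0.6000 + 0.55·0.4000) ≈ 0.3529
After an electrical test='pass': P(defective) = 0.2·0.3529 / (0.2·0.3529 + 0.55·0.6471) ≈ 0.1655
After a stress test='fail': P(defective) = 0.8·0.1655 / (0.8·0.1655 + 0.45·0.8345) ≈ 0.2607
After an electrical test='pass': P(defective) = 0.2·0.2607 / (0.2·0.2607 + 0.55·0.7393) ≈ 0.1137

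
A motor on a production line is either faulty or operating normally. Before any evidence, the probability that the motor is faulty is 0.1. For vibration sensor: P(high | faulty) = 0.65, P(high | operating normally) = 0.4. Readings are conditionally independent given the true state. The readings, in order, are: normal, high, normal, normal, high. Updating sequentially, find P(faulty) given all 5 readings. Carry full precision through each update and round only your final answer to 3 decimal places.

After 'normal': P(faulty) = 0.35·0.1000 / (0.35·0.1000 + 0.6·0.9000) ≈ 0.0609
After 'high': P(faulty) = 0.65·0.0609 / (0.65·0.0609 + 0.4·0.9391) ≈ 0.0953
After 'normal': P(faulty) = 0.35·0.0953 / (0.35·0.0953 + 0.6·0.9047) ≈ 0.0579
After 'normal': P(faulty) = 0.35·0.0579 / (0.35·0.0579 + 0.6·0.9421) ≈ 0.0346
After 'high': P(faulty) = 0.65·0.0346 / (0.65·0.0346 + 0.4·0.9654) ≈ 0.0550

0.055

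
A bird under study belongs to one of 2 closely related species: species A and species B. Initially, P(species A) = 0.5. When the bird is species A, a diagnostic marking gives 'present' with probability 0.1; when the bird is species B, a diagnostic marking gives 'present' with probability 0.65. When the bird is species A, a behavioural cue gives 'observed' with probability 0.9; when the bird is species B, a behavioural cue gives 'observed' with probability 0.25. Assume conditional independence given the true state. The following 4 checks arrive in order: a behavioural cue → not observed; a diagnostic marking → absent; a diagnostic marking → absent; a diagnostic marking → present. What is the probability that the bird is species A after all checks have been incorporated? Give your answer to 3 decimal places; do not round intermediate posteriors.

After a behavioural cue='not observed': P(species A) = 0.1·0.5000 / (0.1·0.5000 + 0.75·0.5000) ≈ 0.1176
After a diagnostic marking='absent': P(species A) = 0.9·0.1176 / (0.9·0.1176 + 0.35·0.8824) ≈ 0.2553
After a diagnostic marking='absent': P(species A) = 0.9·0.2553 / (0.9·0.2553 + 0.35·0.7447) ≈ 0.4685
After a diagnostic marking='present': P(species A) = 0.1·0.4685 / (0.1·0.4685 + 0.65·0.5315) ≈ 0.1194

0.119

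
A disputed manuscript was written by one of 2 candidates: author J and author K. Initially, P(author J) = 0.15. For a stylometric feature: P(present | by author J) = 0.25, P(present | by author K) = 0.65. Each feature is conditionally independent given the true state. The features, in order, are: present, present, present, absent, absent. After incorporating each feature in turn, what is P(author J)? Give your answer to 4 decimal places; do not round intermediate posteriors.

After 'present': P(author J) = 0.25·0.1500 / (0.25·0.1500 + 0.65·0.8500) ≈ 0.0636
After 'present': P(author J) = 0.25·0.0636 / (0.25·0.0636 + 0.65·0.9364) ≈ 0.0254
After 'present': P(author J) = 0.25·0.0254 / (0.25·0.0254 + 0.65·0.9746) ≈ 0.0099
After 'absent': P(author J) = 0.75·0.0099 / (0.75·0.0099 + 0.35·0.9901) ≈ 0.0211
After 'absent': P(author J) = 0.75·0.0211 / (0.75·0.0211 + 0.35·0.9789) ≈ 0.0441

0.0441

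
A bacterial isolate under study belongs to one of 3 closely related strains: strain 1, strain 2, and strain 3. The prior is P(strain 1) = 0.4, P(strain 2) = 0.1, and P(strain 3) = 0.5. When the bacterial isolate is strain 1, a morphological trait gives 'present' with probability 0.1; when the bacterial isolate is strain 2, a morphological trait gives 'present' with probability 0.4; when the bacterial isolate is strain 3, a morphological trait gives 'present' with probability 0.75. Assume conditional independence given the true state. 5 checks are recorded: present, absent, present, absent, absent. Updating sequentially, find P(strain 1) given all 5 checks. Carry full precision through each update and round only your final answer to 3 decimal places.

0.271

After 'present': normaliser = 0.1·0.4000 + 0.4·0.1000 + 0.75·0.5000; P(strain 1) ≈ 0.0879, P(strain 2) ≈ 0.0879, P(strain 3) ≈ 0.8242
After 'absent': normaliser = 0.9·0.0879 + 0.6·0.0879 + 0.25·0.8242; P(strain 1) ≈ 0.2341, P(strain 2) ≈ 0.1561, P(strain 3) ≈ 0.6098
After 'present': normaliser = 0.1·0.2341 + 0.4·0.1561 + 0.75·0.6098; P(strain 1) ≈ 0.0431, P(strain 2) ≈ 0.1150, P(strain 3) ≈ 0.8419
After 'absent': normaliser = 0.9·0.0431 + 0.6·0.1150 + 0.25·0.8419; P(strain 1) ≈ 0.1219, P(strain 2) ≈ 0.2167, P(strain 3) ≈ 0.6614
After 'absent': normaliser = 0.9·0.1219 + 0.6·0.2167 + 0.25·0.6614; P(strain 1) ≈ 0.2708, P(strain 2) ≈ 0.3210, P(strain 3) ≈ 0.4082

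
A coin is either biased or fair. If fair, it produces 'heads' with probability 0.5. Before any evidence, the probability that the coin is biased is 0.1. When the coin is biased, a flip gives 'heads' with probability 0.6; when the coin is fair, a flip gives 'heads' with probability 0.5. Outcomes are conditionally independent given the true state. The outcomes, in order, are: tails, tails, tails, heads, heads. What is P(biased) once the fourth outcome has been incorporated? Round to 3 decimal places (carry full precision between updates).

0.064

After 'tails': P(biased) = 0.4·0.1000 / (0.4·0.1000 + 0.5·0.9000) ≈ 0.0816
After 'tails': P(biased) = 0.4·0.0816 / (0.4·0.0816 + 0.5·0.9184) ≈ 0.0664
After 'tails': P(biased) = 0.4·0.0664 / (0.4·0.0664 + 0.5·0.9336) ≈ 0.0538
After 'heads': P(biased) = 0.6·0.0538 / (0.6·0.0538 + 0.5·0.9462) ≈ 0.0639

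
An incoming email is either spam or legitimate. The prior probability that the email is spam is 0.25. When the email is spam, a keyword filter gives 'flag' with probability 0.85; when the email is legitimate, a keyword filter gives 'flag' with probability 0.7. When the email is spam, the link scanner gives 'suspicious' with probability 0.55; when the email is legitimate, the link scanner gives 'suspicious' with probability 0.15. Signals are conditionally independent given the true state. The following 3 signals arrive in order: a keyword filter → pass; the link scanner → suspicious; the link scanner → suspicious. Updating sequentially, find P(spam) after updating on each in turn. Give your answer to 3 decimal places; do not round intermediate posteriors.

Apply Bayes' rule sequentially, carrying P(spam) forward.
After a keyword filter='pass': P(spam) = 0.15·0.2500 / (0.15·0.2500 + 0.3·0.7500) ≈ 0.1429
After the link scanner='suspicious': P(spam) = 0.55·0.1429 / (0.55·0.1429 + 0.15·0.8571) ≈ 0.3793
After the link scanner='suspicious': P(spam) = 0.55·0.3793 / (0.55·0.3793 + 0.15·0.6207) ≈ 0.6914

0.691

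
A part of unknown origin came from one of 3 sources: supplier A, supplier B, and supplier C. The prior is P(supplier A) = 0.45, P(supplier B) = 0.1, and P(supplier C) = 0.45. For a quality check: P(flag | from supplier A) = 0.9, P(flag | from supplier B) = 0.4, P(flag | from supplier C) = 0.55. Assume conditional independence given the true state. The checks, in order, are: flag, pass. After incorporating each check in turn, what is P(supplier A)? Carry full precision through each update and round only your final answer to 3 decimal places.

0.230

After 'flag': normaliser = 0.9·0.4500 + 0.4·0.1000 + 0.55·0.4500; P(supplier A) ≈ 0.5848, P(supplier B) ≈ 0.0578, P(supplier C) ≈ 0.3574
After 'pass': normaliser = 0.1·0.5848 + 0.6·0.0578 + 0.45·0.3574; P(supplier A) ≈ 0.2303, P(supplier B) ≈ 0.1365, P(supplier C) ≈ 0.6333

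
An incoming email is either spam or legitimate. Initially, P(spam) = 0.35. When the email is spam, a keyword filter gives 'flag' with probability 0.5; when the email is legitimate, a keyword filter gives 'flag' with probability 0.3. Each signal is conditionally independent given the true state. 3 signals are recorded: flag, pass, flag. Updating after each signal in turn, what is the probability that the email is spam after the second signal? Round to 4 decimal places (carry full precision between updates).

Each posterior becomes the prior for the next update.
After 'flag': P(spam) = 0.5·0.3500 / (0.5·0.3500 + 0.3·0.6500) ≈ 0.4730
After 'pass': P(spam) = 0.5·0.4730 / (0.5·0.4730 + 0.7·0.5270) ≈ 0.3906

0.3906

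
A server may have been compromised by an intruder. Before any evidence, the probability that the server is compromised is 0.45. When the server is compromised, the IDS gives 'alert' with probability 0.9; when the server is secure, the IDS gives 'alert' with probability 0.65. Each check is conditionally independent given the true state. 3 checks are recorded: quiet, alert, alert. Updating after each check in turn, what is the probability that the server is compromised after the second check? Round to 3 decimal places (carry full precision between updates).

0.245

After 'quiet': P(compromised) = 0.1·0.4500 / (0.1·0.4500 + 0.35·0.5500) ≈ 0.1895
After 'alert': P(compromised) = 0.9·0.1895 / (0.9·0.1895 + 0.65·0.8105) ≈ 0.2445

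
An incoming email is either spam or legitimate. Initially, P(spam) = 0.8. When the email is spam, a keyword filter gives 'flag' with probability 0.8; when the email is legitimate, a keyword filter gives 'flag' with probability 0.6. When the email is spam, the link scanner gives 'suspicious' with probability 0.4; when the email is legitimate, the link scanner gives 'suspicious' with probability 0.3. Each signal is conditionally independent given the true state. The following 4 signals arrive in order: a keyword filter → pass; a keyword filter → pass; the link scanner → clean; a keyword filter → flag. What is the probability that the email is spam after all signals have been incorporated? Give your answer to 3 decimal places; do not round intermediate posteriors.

Apply Bayes' rule sequentially, carrying P(spam) forward.
After a keyword filter='pass': P(spam) = 0.2·0.8000 / (0.2·0.8000 + 0.4·0.2000) ≈ 0.6667
After a keyword filter='pass': P(spam) = 0.2·0.6667 / (0.2·0.6667 + 0.4·0.3333) ≈ 0.5000
After the link scanner='clean': P(spam) = 0.6·0.5000 / (0.6·0.5000 + 0.7·0.5000) ≈ 0.4615
After a keyword filter='flag': P(spam) = 0.8·0.4615 / (0.8·0.4615 + 0.6·0.5385) ≈ 0.5333

0.533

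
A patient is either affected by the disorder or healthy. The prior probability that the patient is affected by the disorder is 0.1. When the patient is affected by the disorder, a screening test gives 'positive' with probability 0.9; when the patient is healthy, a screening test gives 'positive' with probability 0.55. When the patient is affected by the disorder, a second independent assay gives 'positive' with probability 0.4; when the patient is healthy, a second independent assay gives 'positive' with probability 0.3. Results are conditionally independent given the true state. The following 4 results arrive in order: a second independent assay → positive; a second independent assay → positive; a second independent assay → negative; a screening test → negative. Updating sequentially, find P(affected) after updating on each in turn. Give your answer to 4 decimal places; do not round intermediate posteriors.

After a second independent assay='positive': P(affected) = 0.4·0.1000 / (0.4·0.1000 + 0.3·0.9000) ≈ 0.1290
After a second independent assay='positive': P(affected) = 0.4·0.1290 / (0.4·0.1290 + 0.3·0.8710) ≈ 0.1649
After a second independent assay='negative': P(affected) = 0.6·0.1649 / (0.6·0.1649 + 0.7·0.8351) ≈ 0.1448
After a screening test='negative': P(affected) = 0.1·0.1448 / (0.1·0.1448 + 0.45·0.8552) ≈ 0.0363

0.0363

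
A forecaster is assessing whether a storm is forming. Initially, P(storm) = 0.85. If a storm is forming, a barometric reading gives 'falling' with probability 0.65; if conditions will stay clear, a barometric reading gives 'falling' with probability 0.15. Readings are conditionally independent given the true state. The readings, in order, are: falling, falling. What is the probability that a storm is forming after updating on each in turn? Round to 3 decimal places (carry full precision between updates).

After 'falling': P(storm) = 0.65·0.8500 / (0.65·0.8500 + 0.15·0.1500) ≈ 0.9609
After 'falling': P(storm) = 0.65·0.9609 / (0.65·0.9609 + 0.15·0.0391) ≈ 0.9907

0.991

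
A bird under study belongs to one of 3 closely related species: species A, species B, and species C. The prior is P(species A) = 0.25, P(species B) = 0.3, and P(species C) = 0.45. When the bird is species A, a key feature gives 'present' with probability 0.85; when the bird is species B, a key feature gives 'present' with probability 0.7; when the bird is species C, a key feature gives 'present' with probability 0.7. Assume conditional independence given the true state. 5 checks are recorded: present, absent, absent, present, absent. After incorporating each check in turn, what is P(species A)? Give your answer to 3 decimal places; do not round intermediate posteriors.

0.058

Apply Bayes' rule sequentially, carrying P(species A) forward.
After 'present': normaliser = 0.85·0.2500 + 0.7·0.3000 + 0.7·0.4500; P(species A) ≈ 0.2881, P(species B) ≈ 0.2847, P(species C) ≈ 0.4271
After 'absent': normaliser = 0.15·0.2881 + 0.3·0.2847 + 0.3·0.4271; P(species A) ≈ 0.1683, P(species B) ≈ 0.3327, P(species C) ≈ 0.4990
After 'absent': normaliser = 0.15·0.1683 + 0.3·0.3327 + 0.3·0.4990; P(species A) ≈ 0.0919, P(species B) ≈ 0.3632, P(species C) ≈ 0.5449
After 'present': normaliser = 0.85·0.0919 + 0.7·0.3632 + 0.7·0.5449; P(species A) ≈ 0.1094, P(species B) ≈ 0.3562, P(species C) ≈ 0.5343
After 'absent': normaliser = 0.15·0.1094 + 0.3·0.3562 + 0.3·0.5343; P(species A) ≈ 0.0579, P(species B) ≈ 0.3768, P(species C) ≈ 0.5653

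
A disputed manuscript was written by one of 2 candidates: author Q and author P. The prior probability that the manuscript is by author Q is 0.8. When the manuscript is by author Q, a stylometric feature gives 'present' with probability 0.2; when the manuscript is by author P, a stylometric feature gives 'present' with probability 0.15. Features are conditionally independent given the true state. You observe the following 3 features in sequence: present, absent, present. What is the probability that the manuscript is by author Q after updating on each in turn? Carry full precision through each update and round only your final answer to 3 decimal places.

After 'present': P(author Q) = 0.2·0.8000 / (0.2·0.8000 + 0.15·0.2000) ≈ 0.8421
After 'absent': P(author Q) = 0.8·0.8421 / (0.8·0.8421 + 0.85·0.1579) ≈ 0.8339
After 'present': P(author Q) = 0.2·0.8339 / (0.2·0.8339 + 0.15·0.1661) ≈ 0.8700

0.870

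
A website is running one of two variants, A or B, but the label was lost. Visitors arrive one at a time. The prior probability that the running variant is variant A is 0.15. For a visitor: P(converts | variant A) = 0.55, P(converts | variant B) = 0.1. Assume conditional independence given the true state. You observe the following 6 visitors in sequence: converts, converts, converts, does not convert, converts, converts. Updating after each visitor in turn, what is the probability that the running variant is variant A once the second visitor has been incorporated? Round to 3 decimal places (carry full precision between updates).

After 'converts': P(A) = 0.55·0.1500 / (0.55·0.1500 + 0.1·0.8500) ≈ 0.4925
After 'converts': P(A) = 0.55·0.4925 / (0.55·0.4925 + 0.1·0.5075) ≈ 0.8422

0.842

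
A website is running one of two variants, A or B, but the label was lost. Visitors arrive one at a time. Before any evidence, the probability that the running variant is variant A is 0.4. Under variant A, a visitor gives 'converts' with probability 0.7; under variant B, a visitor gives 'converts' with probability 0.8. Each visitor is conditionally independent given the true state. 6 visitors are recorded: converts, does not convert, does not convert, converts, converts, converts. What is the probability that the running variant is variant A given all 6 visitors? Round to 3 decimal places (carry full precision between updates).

0.468

Apply Bayes' rule sequentially, carrying P(A) forward.
After 'converts': P(A) = 0.7·0.4000 / (0.7·0.4000 + 0.8·0.6000) ≈ 0.3684
After 'does not convert': P(A) = 0.3·0.3684 / (0.3·0.3684 + 0.2·0.6316) ≈ 0.4667
After 'does not convert': P(A) = 0.3·0.4667 / (0.3·0.4667 + 0.2·0.5333) ≈ 0.5676
After 'converts': P(A) = 0.7·0.5676 / (0.7·0.5676 + 0.8·0.4324) ≈ 0.5345
After 'converts': P(A) = 0.7·0.5345 / (0.7·0.5345 + 0.8·0.4655) ≈ 0.5012
After 'converts': P(A) = 0.7·0.5012 / (0.7·0.5012 + 0.8·0.4988) ≈ 0.4679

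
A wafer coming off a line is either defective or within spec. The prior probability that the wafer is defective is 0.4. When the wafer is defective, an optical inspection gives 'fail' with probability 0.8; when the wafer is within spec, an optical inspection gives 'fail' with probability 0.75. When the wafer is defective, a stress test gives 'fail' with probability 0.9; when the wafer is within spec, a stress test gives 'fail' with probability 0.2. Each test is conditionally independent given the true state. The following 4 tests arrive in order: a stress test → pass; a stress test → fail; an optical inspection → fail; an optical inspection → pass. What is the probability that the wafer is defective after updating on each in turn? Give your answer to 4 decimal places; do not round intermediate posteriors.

0.2424

Each posterior becomes the prior for the next update.
After a stress test='pass': P(defective) = 0.1·0.4000 / (0.1·0.4000 + 0.8·0.6000) ≈ 0.0769
After a stress test='fail': P(defective) = 0.9·0.0769 / (0.9·0.0769 + 0.2·0.9231) ≈ 0.2727
After an optical inspection='fail': P(defective) = 0.8·0.2727 / (0.8·0.2727 + 0.75·0.7273) ≈ 0.2857
After an optical inspection='pass': P(defective) = 0.2·0.2857 / (0.2·0.2857 + 0.25·0.7143) ≈ 0.2424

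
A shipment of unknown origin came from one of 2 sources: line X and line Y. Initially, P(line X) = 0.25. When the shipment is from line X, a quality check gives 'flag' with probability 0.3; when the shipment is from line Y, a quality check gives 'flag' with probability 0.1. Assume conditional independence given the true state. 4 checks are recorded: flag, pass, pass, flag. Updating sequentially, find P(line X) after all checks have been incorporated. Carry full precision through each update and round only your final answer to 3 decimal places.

0.645

After 'flag': P(line X) = 0.3·0.2500 / (0.3·0.2500 + 0.1·0.7500) ≈ 0.5000
After 'pass': P(line X) = 0.7·0.5000 / (0.7·0.5000 + 0.9·0.5000) ≈ 0.4375
After 'pass': P(line X) = 0.7·0.4375 / (0.7·0.4375 + 0.9·0.5625) ≈ 0.3769
After 'flag': P(line X) = 0.3·0.3769 / (0.3·0.3769 + 0.1·0.6231) ≈ 0.6447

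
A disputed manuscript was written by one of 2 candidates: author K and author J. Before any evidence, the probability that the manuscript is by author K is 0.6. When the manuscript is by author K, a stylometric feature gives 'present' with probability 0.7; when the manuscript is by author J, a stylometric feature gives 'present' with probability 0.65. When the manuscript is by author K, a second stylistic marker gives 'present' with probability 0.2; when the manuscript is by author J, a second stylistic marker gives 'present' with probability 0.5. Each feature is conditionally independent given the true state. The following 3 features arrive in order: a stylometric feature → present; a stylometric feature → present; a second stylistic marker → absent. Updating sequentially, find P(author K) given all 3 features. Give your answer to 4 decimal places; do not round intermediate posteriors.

After a stylometric feature='present': P(author K) = 0.7·0.6000 / (0.7·0.6000 + 0.65·0.4000) ≈ 0.6176
After a stylometric feature='present': P(author K) = 0.7·0.6176 / (0.7·0.6176 + 0.65·0.3824) ≈ 0.6350
After a second stylistic marker='absent': P(author K) = 0.8·0.6350 / (0.8·0.6350 + 0.5·0.3650) ≈ 0.7357

0.7357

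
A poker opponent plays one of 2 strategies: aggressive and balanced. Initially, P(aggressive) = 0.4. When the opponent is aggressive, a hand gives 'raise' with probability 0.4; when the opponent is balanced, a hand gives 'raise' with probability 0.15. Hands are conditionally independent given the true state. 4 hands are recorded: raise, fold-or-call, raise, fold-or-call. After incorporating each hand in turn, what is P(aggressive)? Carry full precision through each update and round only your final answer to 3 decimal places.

After 'raise': P(aggressive) = 0.4·0.4000 / (0.4·0.4000 + 0.15·0.6000) ≈ 0.6400
After 'fold-or-call': P(aggressive) = 0.6·0.6400 / (0.6·0.6400 + 0.85·0.3600) ≈ 0.5565
After 'raise': P(aggressive) = 0.4·0.5565 / (0.4·0.5565 + 0.15·0.4435) ≈ 0.7699
After 'fold-or-call': P(aggressive) = 0.6·0.7699 / (0.6·0.7699 + 0.85·0.2301) ≈ 0.7026

0.703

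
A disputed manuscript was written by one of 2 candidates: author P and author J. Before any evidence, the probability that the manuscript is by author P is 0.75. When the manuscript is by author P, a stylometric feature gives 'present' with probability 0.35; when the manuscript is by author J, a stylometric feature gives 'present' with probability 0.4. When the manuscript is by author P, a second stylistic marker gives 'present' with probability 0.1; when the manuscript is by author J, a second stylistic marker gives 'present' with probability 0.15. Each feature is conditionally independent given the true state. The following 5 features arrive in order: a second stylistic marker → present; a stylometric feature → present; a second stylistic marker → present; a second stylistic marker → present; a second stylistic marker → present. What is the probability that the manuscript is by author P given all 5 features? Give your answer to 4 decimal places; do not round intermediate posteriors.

Each posterior becomes the prior for the next update.
After a second stylistic marker='present': P(author P) = 0.1·0.7500 / (0.1·0.7500 + 0.15·0.2500) ≈ 0.6667
After a stylometric feature='present': P(author P) = 0.35·0.6667 / (0.35·0.6667 + 0.4·0.3333) ≈ 0.6364
After a second stylistic marker='present': P(author P) = 0.1·0.6364 / (0.1·0.6364 + 0.15·0.3636) ≈ 0.5385
After a second stylistic marker='present': P(author P) = 0.1·0.5385 / (0.1·0.5385 + 0.15·0.4615) ≈ 0.4375
After a second stylistic marker='present': P(author P) = 0.1·0.4375 / (0.1·0.4375 + 0.15·0.5625) ≈ 0.3415

0.3415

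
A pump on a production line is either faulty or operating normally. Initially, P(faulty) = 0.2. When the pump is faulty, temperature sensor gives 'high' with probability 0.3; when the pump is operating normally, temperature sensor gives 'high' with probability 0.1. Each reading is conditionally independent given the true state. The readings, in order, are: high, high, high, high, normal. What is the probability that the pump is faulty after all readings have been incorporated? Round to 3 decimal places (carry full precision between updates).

After 'high': P(faulty) = 0.3·0.2000 / (0.3·0.2000 + 0.1·0.8000) ≈ 0.4286
After 'high': P(faulty) = 0.3·0.4286 / (0.3·0.4286 + 0.1·0.5714) ≈ 0.6923
After 'high': P(faulty) = 0.3·0.6923 / (0.3·0.6923 + 0.1·0.3077) ≈ 0.8710
After 'high': P(faulty) = 0.3·0.8710 / (0.3·0.8710 + 0.1·0.1290) ≈ 0.9529
After 'normal': P(faulty) = 0.7·0.9529 / (0.7·0.9529 + 0.9·0.0471) ≈ 0.9403

0.940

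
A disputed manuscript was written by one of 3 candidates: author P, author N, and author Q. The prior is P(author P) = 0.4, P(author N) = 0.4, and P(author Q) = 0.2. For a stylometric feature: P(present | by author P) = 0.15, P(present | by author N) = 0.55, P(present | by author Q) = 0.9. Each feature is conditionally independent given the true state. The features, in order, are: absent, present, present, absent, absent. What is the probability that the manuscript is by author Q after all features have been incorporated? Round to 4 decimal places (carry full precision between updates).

0.0097

After 'absent': normaliser = 0.85·0.4000 + 0.45·0.4000 + 0.1·0.2000; P(author P) ≈ 0.6296, P(author N) ≈ 0.3333, P(author Q) ≈ 0.0370
After 'present': normaliser = 0.15·0.6296 + 0.55·0.3333 + 0.9·0.0370; P(author P) ≈ 0.3036, P(author N) ≈ 0.5893, P(author Q) ≈ 0.1071
After 'present': normaliser = 0.15·0.3036 + 0.55·0.5893 + 0.9·0.1071; P(author P) ≈ 0.0977, P(author N) ≈ 0.6954, P(author Q) ≈ 0.2069
After 'absent': normaliser = 0.85·0.0977 + 0.45·0.6954 + 0.1·0.2069; P(author P) ≈ 0.1993, P(author N) ≈ 0.7510, P(author Q) ≈ 0.0497
After 'absent': normaliser = 0.85·0.1993 + 0.45·0.7510 + 0.1·0.0497; P(author P) ≈ 0.3307, P(author N) ≈ 0.6596, P(author Q) ≈ 0.0097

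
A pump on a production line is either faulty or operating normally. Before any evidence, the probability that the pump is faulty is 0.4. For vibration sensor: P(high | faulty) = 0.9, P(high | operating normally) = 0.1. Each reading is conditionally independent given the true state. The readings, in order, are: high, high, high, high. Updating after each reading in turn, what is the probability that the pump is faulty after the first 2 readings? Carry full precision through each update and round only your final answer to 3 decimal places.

0.982

After 'high': P(faulty) = 0.9·0.4000 / (0.9·0.4000 + 0.1·0.6000) ≈ 0.8571
After 'high': P(faulty) = 0.9·0.8571 / (0.9·0.8571 + 0.1·0.1429) ≈ 0.9818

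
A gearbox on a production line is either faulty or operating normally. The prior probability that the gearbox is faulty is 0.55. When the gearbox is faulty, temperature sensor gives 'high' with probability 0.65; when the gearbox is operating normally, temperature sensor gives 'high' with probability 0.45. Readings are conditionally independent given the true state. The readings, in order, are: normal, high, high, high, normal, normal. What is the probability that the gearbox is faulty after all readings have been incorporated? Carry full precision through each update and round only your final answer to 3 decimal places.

After 'normal': P(faulty) = 0.35·0.5500 / (0.35·0.5500 + 0.55·0.4500) ≈ 0.4375
After 'high': P(faulty) = 0.65·0.4375 / (0.65·0.4375 + 0.45·0.5625) ≈ 0.5291
After 'high': P(faulty) = 0.65·0.5291 / (0.65·0.5291 + 0.45·0.4709) ≈ 0.6187
After 'high': P(faulty) = 0.65·0.6187 / (0.65·0.6187 + 0.45·0.3813) ≈ 0.7010
After 'normal': P(faulty) = 0.35·0.7010 / (0.35·0.7010 + 0.55·0.2990) ≈ 0.5987
After 'normal': P(faulty) = 0.35·0.5987 / (0.35·0.5987 + 0.55·0.4013) ≈ 0.4870

0.487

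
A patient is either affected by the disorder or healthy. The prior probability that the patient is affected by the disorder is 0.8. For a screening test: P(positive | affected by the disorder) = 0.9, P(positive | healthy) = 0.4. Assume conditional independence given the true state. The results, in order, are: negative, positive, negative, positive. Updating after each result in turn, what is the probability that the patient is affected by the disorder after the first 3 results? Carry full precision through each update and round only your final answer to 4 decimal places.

0.2000

After 'negative': P(affected) = 0.1·0.8000 / (0.1·0.8000 + 0.6·0.2000) ≈ 0.4000
After 'positive': P(affected) = 0.9·0.4000 / (0.9·0.4000 + 0.4·0.6000) ≈ 0.6000
After 'negative': P(affected) = 0.1·0.6000 / (0.1·0.6000 + 0.6·0.4000) ≈ 0.2000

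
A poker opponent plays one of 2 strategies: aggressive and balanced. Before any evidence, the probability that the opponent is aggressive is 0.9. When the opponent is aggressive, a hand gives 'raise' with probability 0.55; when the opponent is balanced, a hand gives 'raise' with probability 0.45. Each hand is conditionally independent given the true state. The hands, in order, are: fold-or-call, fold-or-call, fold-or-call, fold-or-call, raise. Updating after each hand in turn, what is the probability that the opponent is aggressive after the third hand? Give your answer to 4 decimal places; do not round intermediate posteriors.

0.8313

After 'fold-or-call': P(aggressive) = 0.45·0.9000 / (0.45·0.9000 + 0.55·0.1000) ≈ 0.8804
After 'fold-or-call': P(aggressive) = 0.45·0.8804 / (0.45·0.8804 + 0.55·0.1196) ≈ 0.8576
After 'fold-or-call': P(aggressive) = 0.45·0.8576 / (0.45·0.8576 + 0.55·0.1424) ≈ 0.8313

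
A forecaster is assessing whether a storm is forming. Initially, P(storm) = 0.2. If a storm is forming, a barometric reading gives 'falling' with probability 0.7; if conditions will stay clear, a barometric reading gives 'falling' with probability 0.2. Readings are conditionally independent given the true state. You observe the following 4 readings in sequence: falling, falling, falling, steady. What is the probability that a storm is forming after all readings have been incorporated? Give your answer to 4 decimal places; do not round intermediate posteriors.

After 'falling': P(storm) = 0.7·0.2000 / (0.7·0.2000 + 0.2·0.8000) ≈ 0.4667
After 'falling': P(storm) = 0.7·0.4667 / (0.7·0.4667 + 0.2·0.5333) ≈ 0.7538
After 'falling': P(storm) = 0.7·0.7538 / (0.7·0.7538 + 0.2·0.2462) ≈ 0.9147
After 'steady': P(storm) = 0.3·0.9147 / (0.3·0.9147 + 0.8·0.0853) ≈ 0.8008

0.8008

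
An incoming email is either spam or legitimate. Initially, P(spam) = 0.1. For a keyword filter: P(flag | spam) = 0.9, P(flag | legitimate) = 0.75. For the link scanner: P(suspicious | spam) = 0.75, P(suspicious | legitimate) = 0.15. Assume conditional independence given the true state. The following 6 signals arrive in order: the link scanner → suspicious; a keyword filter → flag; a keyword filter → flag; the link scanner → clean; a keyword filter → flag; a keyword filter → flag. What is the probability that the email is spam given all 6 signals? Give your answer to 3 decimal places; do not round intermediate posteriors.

Apply Bayes' rule sequentially, carrying P(spam) forward.
After the link scanner='suspicious': P(spam) = 0.75·0.1000 / (0.75·0.1000 + 0.15·0.9000) ≈ 0.3571
After a keyword filter='flag': P(spam) = 0.9·0.3571 / (0.9·0.3571 + 0.75·0.6429) ≈ 0.4000
After a keyword filter='flag': P(spam) = 0.9·0.4000 / (0.9·0.4000 + 0.75·0.6000) ≈ 0.4444
After the link scanner='clean': P(spam) = 0.25·0.4444 / (0.25·0.4444 + 0.85·0.5556) ≈ 0.1905
After a keyword filter='flag': P(spam) = 0.9·0.1905 / (0.9·0.1905 + 0.75·0.8095) ≈ 0.2202
After a keyword filter='flag': P(spam) = 0.9·0.2202 / (0.9·0.2202 + 0.75·0.7798) ≈ 0.2531

0.253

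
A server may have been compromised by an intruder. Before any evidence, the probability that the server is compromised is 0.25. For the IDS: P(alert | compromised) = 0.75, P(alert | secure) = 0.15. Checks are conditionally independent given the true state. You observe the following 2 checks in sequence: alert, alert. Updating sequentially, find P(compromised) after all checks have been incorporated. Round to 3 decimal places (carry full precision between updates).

0.893

After 'alert': P(compromised) = 0.75·0.2500 / (0.75·0.2500 + 0.15·0.7500) ≈ 0.6250
After 'alert': P(compromised) = 0.75·0.6250 / (0.75·0.6250 + 0.15·0.3750) ≈ 0.8929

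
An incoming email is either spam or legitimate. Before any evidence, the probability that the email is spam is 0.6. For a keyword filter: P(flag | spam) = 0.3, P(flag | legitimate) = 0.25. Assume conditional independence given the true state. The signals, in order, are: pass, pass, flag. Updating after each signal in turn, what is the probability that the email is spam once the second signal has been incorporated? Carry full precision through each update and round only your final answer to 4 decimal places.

0.5665

After 'pass': P(spam) = 0.7·0.6000 / (0.7·0.6000 + 0.75·0.4000) ≈ 0.5833
After 'pass': P(spam) = 0.7·0.5833 / (0.7·0.5833 + 0.75·0.4167) ≈ 0.5665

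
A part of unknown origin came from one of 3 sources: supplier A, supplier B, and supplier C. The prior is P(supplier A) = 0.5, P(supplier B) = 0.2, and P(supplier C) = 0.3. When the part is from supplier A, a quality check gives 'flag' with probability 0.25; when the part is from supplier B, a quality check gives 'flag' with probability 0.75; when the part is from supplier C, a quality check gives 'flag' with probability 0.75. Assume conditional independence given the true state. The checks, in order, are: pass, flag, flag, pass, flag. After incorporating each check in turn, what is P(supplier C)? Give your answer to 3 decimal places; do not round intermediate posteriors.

0.450

Apply Bayes' rule sequentially, carrying P(supplier C) forward.
After 'pass': normaliser = 0.75·0.5000 + 0.25·0.2000 + 0.25·0.3000; P(supplier A) ≈ 0.7500, P(supplier B) ≈ 0.1000, P(supplier C) ≈ 0.1500
After 'flag': normaliser = 0.25·0.7500 + 0.75·0.1000 + 0.75·0.1500; P(supplier A) ≈ 0.5000, P(supplier B) ≈ 0.2000, P(supplier C) ≈ 0.3000
After 'flag': normaliser = 0.25·0.5000 + 0.75·0.2000 + 0.75·0.3000; P(supplier A) ≈ 0.2500, P(supplier B) ≈ 0.3000, P(supplier C) ≈ 0.4500
After 'pass': normaliser = 0.75·0.2500 + 0.25·0.3000 + 0.25·0.4500; P(supplier A) ≈ 0.5000, P(supplier B) ≈ 0.2000, P(supplier C) ≈ 0.3000
After 'flag': normaliser = 0.25·0.5000 + 0.75·0.2000 + 0.75·0.3000; P(supplier A) ≈ 0.2500, P(supplier B) ≈ 0.3000, P(supplier C) ≈ 0.4500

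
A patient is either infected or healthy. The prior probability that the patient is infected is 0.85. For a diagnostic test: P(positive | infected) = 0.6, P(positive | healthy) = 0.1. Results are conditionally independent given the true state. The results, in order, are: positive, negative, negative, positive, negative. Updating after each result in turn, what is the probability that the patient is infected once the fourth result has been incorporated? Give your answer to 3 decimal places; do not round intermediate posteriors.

After 'positive': P(infected) = 0.6·0.8500 / (0.6·0.8500 + 0.1·0.1500) ≈ 0.9714
After 'negative': P(infected) = 0.4·0.9714 / (0.4·0.9714 + 0.9·0.0286) ≈ 0.9379
After 'negative': P(infected) = 0.4·0.9379 / (0.4·0.9379 + 0.9·0.0621) ≈ 0.8704
After 'positive': P(infected) = 0.6·0.8704 / (0.6·0.8704 + 0.1·0.1296) ≈ 0.9758

0.976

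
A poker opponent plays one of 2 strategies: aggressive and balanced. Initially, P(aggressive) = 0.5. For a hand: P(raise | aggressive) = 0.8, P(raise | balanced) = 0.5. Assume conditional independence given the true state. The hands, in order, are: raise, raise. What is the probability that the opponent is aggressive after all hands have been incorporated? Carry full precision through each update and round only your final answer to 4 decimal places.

After 'raise': P(aggressive) = 0.8·0.5000 / (0.8·0.5000 + 0.5·0.5000) ≈ 0.6154
After 'raise': P(aggressive) = 0.8·0.6154 / (0.8·0.6154 + 0.5·0.3846) ≈ 0.7191

0.7191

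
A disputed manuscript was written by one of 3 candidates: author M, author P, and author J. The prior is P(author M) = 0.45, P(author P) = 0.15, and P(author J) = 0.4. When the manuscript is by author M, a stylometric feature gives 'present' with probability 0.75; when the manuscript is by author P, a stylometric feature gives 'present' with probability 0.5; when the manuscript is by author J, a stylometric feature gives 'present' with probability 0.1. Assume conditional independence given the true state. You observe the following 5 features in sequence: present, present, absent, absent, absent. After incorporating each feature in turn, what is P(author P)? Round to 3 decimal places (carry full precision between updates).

After 'present': normaliser = 0.75·0.4500 + 0.5·0.1500 + 0.1·0.4000; P(author M) ≈ 0.7459, P(author P) ≈ 0.1657, P(author J) ≈ 0.0884
After 'present': normaliser = 0.75·0.7459 + 0.5·0.1657 + 0.1·0.0884; P(author M) ≈ 0.8591, P(author P) ≈ 0.1273, P(author J) ≈ 0.0136
After 'absent': normaliser = 0.25·0.8591 + 0.5·0.1273 + 0.9·0.0136; P(author M) ≈ 0.7390, P(author P) ≈ 0.2190, P(author J) ≈ 0.0420
After 'absent': normaliser = 0.25·0.7390 + 0.5·0.2190 + 0.9·0.0420; P(author M) ≈ 0.5564, P(author P) ≈ 0.3297, P(author J) ≈ 0.1139
After 'absent': normaliser = 0.25·0.5564 + 0.5·0.3297 + 0.9·0.1139; P(author M) ≈ 0.3422, P(author P) ≈ 0.4055, P(author J) ≈ 0.2523

0.406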